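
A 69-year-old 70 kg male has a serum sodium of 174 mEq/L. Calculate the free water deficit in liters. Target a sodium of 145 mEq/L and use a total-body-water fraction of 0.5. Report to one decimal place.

7.0 L

TBW = 0.5 · 70 = 35 L
Free water deficit = TBW · (Na/145 − 1)
= 35 · (174/145 − 1)
= 35 · 0.2
= 7 L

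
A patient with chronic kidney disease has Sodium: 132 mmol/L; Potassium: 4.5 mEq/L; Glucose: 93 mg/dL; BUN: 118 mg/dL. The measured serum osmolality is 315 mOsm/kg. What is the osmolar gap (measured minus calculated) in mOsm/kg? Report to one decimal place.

Calculated osmolality = 2·Na + glucose/18 + BUN/2.8
= 2·132 + 93/18 + 118/2.8
= 264 + 5.17 + 42.14
= 311.31 mOsm/kg ≈ 311.3 mOsm/kg
Osmolar gap = measured − calculated = 315 − 311.3 = 3.7 mOsm/kg

3.7 mOsm/kg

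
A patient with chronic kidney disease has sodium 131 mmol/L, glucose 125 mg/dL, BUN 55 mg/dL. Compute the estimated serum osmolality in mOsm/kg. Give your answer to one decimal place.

288.6 mOsm/kg

Calculated osmolality = 2·Na + glucose/18 + BUN/2.8
= 2·131 + 125/18 + 55/2.8
= 262 + 6.94 + 19.64
= 288.58 mOsm/kg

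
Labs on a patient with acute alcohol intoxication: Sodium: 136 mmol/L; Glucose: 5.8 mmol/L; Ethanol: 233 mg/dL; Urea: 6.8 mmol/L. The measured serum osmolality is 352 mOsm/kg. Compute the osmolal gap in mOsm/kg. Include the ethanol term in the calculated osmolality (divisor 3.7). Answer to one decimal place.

4.4 mOsm/kg

Calculated osmolality = 2·Na + glucose + urea + ethanol/3.7
= 2·136 + 5.8 + 6.8 + 233/3.7
= 272 + 5.80 + 6.80 + 62.97
= 347.57 mOsm/kg ≈ 347.6 mOsm/kg
Osmolar gap = measured − calculated = 352 − 347.6 = 4.4 mOsm/kg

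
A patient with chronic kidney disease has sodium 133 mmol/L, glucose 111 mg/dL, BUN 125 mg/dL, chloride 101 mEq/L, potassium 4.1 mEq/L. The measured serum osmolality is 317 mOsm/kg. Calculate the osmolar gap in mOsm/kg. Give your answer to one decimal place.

Calculated osmolality = 2·Na + glucose/18 + BUN/2.8
= 2·133 + 111/18 + 125/2.8
= 266 + 6.17 + 44.64
= 316.81 mOsm/kg ≈ 316.8 mOsm/kg
Osmolar gap = measured − calculated = 317 − 316.8 = 0.2 mOsm/kg

0.2 mOsm/kg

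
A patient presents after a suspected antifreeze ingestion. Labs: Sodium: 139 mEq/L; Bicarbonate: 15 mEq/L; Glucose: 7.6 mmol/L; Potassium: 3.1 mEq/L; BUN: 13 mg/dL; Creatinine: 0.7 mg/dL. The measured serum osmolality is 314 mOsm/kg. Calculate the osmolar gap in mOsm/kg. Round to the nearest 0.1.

23.8 mOsm/kg

Calculated osmolality = 2·Na + glucose + BUN/2.8
= 2·139 + 7.6 + 13/2.8
= 278 + 7.60 + 4.64
= 290.24 mOsm/kg ≈ 290.2 mOsm/kg
Osmolar gap = measured − calculated = 314 − 290.2 = 23.8 mOsm/kg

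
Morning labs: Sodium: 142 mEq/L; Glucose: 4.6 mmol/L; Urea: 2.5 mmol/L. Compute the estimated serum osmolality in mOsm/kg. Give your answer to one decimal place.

291.1 mOsm/kg

Calculated osmolality = 2·Na + glucose + urea
= 2·142 + 4.6 + 2.5
= 284 + 4.60 + 2.50
= 291.1 mOsm/kg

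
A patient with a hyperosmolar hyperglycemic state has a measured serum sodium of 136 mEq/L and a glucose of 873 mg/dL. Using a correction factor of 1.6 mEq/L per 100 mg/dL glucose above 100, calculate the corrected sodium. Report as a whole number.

Corrected Na = measured Na + 1.6 · (glucose − 100)/100
= 136 + 1.6 · (873 − 100)/100
= 136 + 12.4
= 148.4 mEq/L

148 mEq/L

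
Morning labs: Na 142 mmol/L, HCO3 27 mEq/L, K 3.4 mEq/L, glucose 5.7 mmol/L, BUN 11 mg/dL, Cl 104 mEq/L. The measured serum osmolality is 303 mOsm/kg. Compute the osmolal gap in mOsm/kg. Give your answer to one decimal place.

9.4 mOsm/kg

Calculated osmolality = 2·Na + glucose + BUN/2.8
= 2·142 + 5.7 + 11/2.8
= 284 + 5.70 + 3.93
= 293.63 mOsm/kg ≈ 293.6 mOsm/kg
Osmolar gap = measured − calculated = 303 − 293.6 = 9.4 mOsm/kg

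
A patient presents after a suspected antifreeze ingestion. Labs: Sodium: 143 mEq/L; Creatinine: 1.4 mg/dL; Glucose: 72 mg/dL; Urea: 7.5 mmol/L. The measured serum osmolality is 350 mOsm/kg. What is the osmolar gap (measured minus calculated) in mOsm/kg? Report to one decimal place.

52.5 mOsm/kg

Calculated osmolality = 2·Na + glucose/18 + urea
= 2·143 + 72/18 + 7.5
= 286 + 4 + 7.50
= 297.5 mOsm/kg ≈ 297.5 mOsm/kg
Osmolar gap = measured − calculated = 350 − 297.5 = 52.5 mOsm/kg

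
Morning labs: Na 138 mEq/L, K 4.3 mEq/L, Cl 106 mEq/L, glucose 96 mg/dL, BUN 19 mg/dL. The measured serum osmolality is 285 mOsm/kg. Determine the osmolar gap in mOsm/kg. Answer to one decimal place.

Calculated osmolality = 2·Na + glucose/18 + BUN/2.8
= 2·138 + 96/18 + 19/2.8
= 276 + 5.33 + 6.79
= 288.12 mOsm/kg ≈ 288.1 mOsm/kg
Osmolar gap = measured − calculated = 285 − 288.1 = -3.1 mOsm/kg

-3.1 mOsm/kg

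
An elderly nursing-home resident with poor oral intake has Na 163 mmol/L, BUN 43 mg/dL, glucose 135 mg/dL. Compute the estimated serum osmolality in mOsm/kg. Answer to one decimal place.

Calculated osmolality = 2·Na + glucose/18 + BUN/2.8
= 2·163 + 135/18 + 43/2.8
= 326 + 7.50 + 15.36
= 348.86 mOsm/kg

348.9 mOsm/kg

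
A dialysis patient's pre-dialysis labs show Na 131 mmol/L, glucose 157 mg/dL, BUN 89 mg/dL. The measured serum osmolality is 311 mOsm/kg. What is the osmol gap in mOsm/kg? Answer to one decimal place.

Calculated osmolality = 2·Na + glucose/18 + BUN/2.8
= 2·131 + 157/18 + 89/2.8
= 262 + 8.72 + 31.79
= 302.51 mOsm/kg ≈ 302.5 mOsm/kg
Osmolar gap = measured − calculated = 311 − 302.5 = 8.5 mOsm/kg

8.5 mOsm/kg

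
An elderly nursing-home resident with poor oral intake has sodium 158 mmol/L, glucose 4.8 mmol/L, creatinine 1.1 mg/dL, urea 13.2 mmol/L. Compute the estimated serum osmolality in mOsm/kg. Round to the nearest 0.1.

Calculated osmolality = 2·Na + glucose + urea
= 2·158 + 4.8 + 13.2
= 316 + 4.80 + 13.20
= 334 mOsm/kg

334.0 mOsm/kg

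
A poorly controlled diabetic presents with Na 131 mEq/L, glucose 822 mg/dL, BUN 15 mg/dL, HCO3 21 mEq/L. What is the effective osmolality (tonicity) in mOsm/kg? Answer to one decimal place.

Effective osmolality excludes urea (freely permeant across cell membranes):
2·Na + glucose/18
= 2·131 + 822/18
= 262 + 45.67
= 307.67 mOsm/kg

307.7 mOsm/kg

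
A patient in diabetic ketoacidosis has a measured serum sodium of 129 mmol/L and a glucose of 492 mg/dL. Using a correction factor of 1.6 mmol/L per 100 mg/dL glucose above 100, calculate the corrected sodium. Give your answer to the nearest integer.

Corrected Na = measured Na + 1.6 · (glucose − 100)/100
= 129 + 1.6 · (492 − 100)/100
= 129 + 6.3
= 135.3 mmol/L

135 mmol/L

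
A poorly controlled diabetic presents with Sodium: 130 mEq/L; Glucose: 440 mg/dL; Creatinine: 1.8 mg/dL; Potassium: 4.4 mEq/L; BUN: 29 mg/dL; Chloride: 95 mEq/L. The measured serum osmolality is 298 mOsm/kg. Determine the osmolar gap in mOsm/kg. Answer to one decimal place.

3.2 mOsm/kg

Calculated osmolality = 2·Na + glucose/18 + BUN/2.8
= 2·130 + 440/18 + 29/2.8
= 260 + 24.44 + 10.36
= 294.8 mOsm/kg ≈ 294.8 mOsm/kg
Osmolar gap = measured − calculated = 298 − 294.8 = 3.2 mOsm/kg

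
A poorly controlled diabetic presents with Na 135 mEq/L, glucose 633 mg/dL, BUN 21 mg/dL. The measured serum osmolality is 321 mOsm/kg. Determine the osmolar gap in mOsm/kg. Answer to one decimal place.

8.3 mOsm/kg

Calculated osmolality = 2·Na + glucose/18 + BUN/2.8
= 2·135 + 633/18 + 21/2.8
= 270 + 35.17 + 7.50
= 312.67 mOsm/kg ≈ 312.7 mOsm/kg
Osmolar gap = measured − calculated = 321 − 312.7 = 8.3 mOsm/kg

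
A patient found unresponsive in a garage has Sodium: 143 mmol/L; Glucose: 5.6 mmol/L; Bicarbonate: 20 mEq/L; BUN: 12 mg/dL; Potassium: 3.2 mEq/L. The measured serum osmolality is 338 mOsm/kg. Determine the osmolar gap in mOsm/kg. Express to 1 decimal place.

Calculated osmolality = 2·Na + glucose + BUN/2.8
= 2·143 + 5.6 + 12/2.8
= 286 + 5.60 + 4.29
= 295.89 mOsm/kg ≈ 295.9 mOsm/kg
Osmolar gap = measured − calculated = 338 − 295.9 = 42.1 mOsm/kg

42.1 mOsm/kg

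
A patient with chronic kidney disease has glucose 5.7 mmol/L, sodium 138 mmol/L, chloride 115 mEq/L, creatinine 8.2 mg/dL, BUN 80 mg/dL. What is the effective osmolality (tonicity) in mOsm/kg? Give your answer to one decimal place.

281.7 mOsm/kg

Effective osmolality excludes urea (freely permeant across cell membranes):
2·Na + glucose
= 2·138 + 5.7
= 276 + 5.7
= 281.7 mOsm/kg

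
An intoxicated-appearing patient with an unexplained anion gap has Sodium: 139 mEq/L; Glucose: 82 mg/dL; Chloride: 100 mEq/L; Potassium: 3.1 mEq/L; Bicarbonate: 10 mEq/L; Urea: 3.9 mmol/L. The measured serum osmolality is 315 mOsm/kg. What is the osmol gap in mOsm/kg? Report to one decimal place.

Calculated osmolality = 2·Na + glucose/18 + urea
= 2·139 + 82/18 + 3.9
= 278 + 4.56 + 3.90
= 286.46 mOsm/kg ≈ 286.5 mOsm/kg
Osmolar gap = measured − calculated = 315 − 286.5 = 28.5 mOsm/kg

28.5 mOsm/kg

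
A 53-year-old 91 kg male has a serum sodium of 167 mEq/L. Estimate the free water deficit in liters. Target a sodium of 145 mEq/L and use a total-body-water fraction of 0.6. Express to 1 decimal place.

TBW = 0.6 · 91 = 54.6 L
Free water deficit = TBW · (Na/145 − 1)
= 54.6 · (167/145 − 1)
= 54.6 · 0.1517
= 8.28 L

8.3 L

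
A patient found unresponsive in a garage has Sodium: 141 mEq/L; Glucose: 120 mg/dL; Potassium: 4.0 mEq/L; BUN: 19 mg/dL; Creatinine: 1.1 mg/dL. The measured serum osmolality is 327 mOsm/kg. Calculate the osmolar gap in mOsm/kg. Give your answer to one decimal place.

31.5 mOsm/kg

Calculated osmolality = 2·Na + glucose/18 + BUN/2.8
= 2·141 + 120/18 + 19/2.8
= 282 + 6.67 + 6.79
= 295.46 mOsm/kg ≈ 295.5 mOsm/kg
Osmolar gap = measured − calculated = 327 − 295.5 = 31.5 mOsm/kg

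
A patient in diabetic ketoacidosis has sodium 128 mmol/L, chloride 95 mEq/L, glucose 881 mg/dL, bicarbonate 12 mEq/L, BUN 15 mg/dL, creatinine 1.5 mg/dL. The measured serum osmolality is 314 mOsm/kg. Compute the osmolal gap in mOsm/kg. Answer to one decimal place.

3.7 mOsm/kg

Calculated osmolality = 2·Na + glucose/18 + BUN/2.8
= 2·128 + 881/18 + 15/2.8
= 256 + 48.94 + 5.36
= 310.3 mOsm/kg ≈ 310.3 mOsm/kg
Osmolar gap = measured − calculated = 314 − 310.3 = 3.7 mOsm/kg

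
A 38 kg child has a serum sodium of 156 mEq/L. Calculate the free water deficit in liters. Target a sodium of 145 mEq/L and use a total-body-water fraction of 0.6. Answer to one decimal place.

1.7 L

TBW = 0.6 · 38 = 22.8 L
Free water deficit = TBW · (Na/145 − 1)
= 22.8 · (156/145 − 1)
= 22.8 · 0.0759
= 1.73 L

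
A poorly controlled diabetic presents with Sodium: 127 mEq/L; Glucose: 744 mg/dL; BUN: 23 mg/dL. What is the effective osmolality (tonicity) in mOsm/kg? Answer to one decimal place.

Effective osmolality excludes urea (freely permeant across cell membranes):
2·Na + glucose/18
= 2·127 + 744/18
= 254 + 41.33
= 295.33 mOsm/kg

295.3 mOsm/kg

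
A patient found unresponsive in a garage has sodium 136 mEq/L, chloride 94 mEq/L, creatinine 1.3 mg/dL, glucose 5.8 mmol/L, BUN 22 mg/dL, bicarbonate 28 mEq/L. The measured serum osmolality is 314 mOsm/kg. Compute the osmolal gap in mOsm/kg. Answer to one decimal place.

Calculated osmolality = 2·Na + glucose + BUN/2.8
= 2·136 + 5.8 + 22/2.8
= 272 + 5.80 + 7.86
= 285.66 mOsm/kg ≈ 285.7 mOsm/kg
Osmolar gap = measured − calculated = 314 − 285.7 = 28.3 mOsm/kg

28.3 mOsm/kg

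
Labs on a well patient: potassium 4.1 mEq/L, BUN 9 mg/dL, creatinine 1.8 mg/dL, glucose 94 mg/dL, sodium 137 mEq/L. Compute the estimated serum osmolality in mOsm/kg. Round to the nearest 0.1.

282.4 mOsm/kg

Calculated osmolality = 2·Na + glucose/18 + BUN/2.8
= 2·137 + 94/18 + 9/2.8
= 274 + 5.22 + 3.21
= 282.43 mOsm/kg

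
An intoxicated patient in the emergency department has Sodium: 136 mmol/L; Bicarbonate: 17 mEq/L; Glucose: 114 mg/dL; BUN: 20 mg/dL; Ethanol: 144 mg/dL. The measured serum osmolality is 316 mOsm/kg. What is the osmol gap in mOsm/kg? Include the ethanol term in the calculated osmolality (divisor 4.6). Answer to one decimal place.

-0.8 mOsm/kg

Calculated osmolality = 2·Na + glucose/18 + BUN/2.8 + ethanol/4.6
= 2·136 + 114/18 + 20/2.8 + 144/4.6
= 272 + 6.33 + 7.14 + 31.30
= 316.77 mOsm/kg ≈ 316.8 mOsm/kg
Osmolar gap = measured − calculated = 316 − 316.8 = -0.8 mOsm/kg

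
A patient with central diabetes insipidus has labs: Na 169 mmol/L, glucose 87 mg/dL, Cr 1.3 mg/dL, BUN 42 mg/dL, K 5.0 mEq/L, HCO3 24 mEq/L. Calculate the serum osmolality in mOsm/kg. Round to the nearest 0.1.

Calculated osmolality = 2·Na + glucose/18 + BUN/2.8
= 2·169 + 87/18 + 42/2.8
= 338 + 4.83 + 15
= 357.83 mOsm/kg

357.8 mOsm/kg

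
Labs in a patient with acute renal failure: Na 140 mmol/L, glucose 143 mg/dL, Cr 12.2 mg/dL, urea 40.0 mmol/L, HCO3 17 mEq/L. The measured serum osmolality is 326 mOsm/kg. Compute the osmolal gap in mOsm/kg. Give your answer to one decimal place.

Calculated osmolality = 2·Na + glucose/18 + urea
= 2·140 + 143/18 + 40
= 280 + 7.94 + 40
= 327.94 mOsm/kg ≈ 327.9 mOsm/kg
Osmolar gap = measured − calculated = 326 − 327.9 = -1.9 mOsm/kg

-1.9 mOsm/kg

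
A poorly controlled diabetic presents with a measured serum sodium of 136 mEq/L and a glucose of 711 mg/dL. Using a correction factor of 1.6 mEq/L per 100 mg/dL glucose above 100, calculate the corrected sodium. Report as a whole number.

146 mEq/L

Corrected Na = measured Na + 1.6 · (glucose − 100)/100
= 136 + 1.6 · (711 − 100)/100
= 136 + 9.8
= 145.8 mEq/L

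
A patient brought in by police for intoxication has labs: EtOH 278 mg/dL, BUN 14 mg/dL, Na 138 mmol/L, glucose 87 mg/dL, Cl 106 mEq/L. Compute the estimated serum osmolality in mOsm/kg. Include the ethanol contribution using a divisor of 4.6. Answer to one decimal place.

Calculated osmolality = 2·Na + glucose/18 + BUN/2.8 + ethanol/4.6
= 2·138 + 87/18 + 14/2.8 + 278/4.6
= 276 + 4.83 + 5 + 60.43
= 346.26 mOsm/kg

346.3 mOsm/kg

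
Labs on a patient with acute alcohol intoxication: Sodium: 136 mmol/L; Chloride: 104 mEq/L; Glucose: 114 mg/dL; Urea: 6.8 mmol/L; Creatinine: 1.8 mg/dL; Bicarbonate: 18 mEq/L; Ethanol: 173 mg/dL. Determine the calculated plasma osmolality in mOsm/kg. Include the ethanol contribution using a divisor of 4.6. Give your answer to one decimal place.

Calculated osmolality = 2·Na + glucose/18 + urea + ethanol/4.6
= 2·136 + 114/18 + 6.8 + 173/4.6
= 272 + 6.33 + 6.80 + 37.61
= 322.74 mOsm/kg

322.7 mOsm/kg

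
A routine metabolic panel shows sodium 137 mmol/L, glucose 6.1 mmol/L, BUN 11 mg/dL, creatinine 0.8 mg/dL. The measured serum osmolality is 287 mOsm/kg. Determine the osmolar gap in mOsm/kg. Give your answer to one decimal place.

Calculated osmolality = 2·Na + glucose + BUN/2.8
= 2·137 + 6.1 + 11/2.8
= 274 + 6.10 + 3.93
= 284.03 mOsm/kg ≈ 284.0 mOsm/kg
Osmolar gap = measured − calculated = 287 − 284.0 = 3.0 mOsm/kg

3.0 mOsm/kg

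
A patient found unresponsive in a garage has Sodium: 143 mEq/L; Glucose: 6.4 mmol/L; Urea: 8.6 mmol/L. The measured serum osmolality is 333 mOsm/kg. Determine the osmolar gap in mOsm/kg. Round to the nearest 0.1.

32.0 mOsm/kg

Calculated osmolality = 2·Na + glucose + urea
= 2·143 + 6.4 + 8.6
= 286 + 6.40 + 8.60
= 301 mOsm/kg ≈ 301.0 mOsm/kg
Osmolar gap = measured − calculated = 333 − 301.0 = 32.0 mOsm/kg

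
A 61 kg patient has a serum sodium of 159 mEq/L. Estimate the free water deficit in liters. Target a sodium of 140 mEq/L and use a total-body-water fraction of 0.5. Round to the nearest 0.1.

TBW = 0.5 · 61 = 30.5 L
Free water deficit = TBW · (Na/140 − 1)
= 30.5 · (159/140 − 1)
= 30.5 · 0.1357
= 4.14 L

4.1 L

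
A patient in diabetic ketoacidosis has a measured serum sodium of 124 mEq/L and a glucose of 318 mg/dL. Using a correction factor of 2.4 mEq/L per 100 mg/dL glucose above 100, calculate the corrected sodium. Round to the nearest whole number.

129 mEq/L

Corrected Na = measured Na + 2.4 · (glucose − 100)/100
= 124 + 2.4 · (318 − 100)/100
= 124 + 5.2
= 129.2 mEq/L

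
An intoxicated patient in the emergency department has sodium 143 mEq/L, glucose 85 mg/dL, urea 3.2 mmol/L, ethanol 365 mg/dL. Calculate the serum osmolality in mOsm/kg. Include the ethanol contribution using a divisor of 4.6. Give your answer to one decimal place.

Calculated osmolality = 2·Na + glucose/18 + urea + ethanol/4.6
= 2·143 + 85/18 + 3.2 + 365/4.6
= 286 + 4.72 + 3.20 + 79.35
= 373.27 mOsm/kg

373.3 mOsm/kg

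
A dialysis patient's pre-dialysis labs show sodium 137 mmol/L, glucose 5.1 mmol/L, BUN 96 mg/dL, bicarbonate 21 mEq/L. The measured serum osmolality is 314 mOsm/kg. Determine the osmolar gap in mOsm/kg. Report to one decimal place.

Calculated osmolality = 2·Na + glucose + BUN/2.8
= 2·137 + 5.1 + 96/2.8
= 274 + 5.10 + 34.29
= 313.39 mOsm/kg ≈ 313.4 mOsm/kg
Osmolar gap = measured − calculated = 314 − 313.4 = 0.6 mOsm/kg

0.6 mOsm/kg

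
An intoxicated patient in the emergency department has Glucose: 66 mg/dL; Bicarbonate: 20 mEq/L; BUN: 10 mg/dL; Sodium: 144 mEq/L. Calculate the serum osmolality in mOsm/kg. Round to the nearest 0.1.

Calculated osmolality = 2·Na + glucose/18 + BUN/2.8
= 2·144 + 66/18 + 10/2.8
= 288 + 3.67 + 3.57
= 295.24 mOsm/kg

295.2 mOsm/kg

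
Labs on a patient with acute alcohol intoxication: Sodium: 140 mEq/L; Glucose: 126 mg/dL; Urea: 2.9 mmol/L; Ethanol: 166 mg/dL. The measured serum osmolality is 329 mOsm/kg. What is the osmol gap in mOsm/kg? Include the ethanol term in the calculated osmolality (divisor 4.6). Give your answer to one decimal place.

3.0 mOsm/kg

Calculated osmolality = 2·Na + glucose/18 + urea + ethanol/4.6
= 2·140 + 126/18 + 2.9 + 166/4.6
= 280 + 7 + 2.90 + 36.09
= 325.99 mOsm/kg ≈ 326.0 mOsm/kg
Osmolar gap = measured − calculated = 329 − 326.0 = 3.0 mOsm/kg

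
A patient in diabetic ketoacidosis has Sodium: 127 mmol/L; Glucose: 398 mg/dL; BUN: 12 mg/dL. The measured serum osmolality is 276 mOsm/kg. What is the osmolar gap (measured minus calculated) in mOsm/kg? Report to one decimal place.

-4.4 mOsm/kg

Calculated osmolality = 2·Na + glucose/18 + BUN/2.8
= 2·127 + 398/18 + 12/2.8
= 254 + 22.11 + 4.29
= 280.4 mOsm/kg ≈ 280.4 mOsm/kg
Osmolar gap = measured − calculated = 276 − 280.4 = -4.4 mOsm/kg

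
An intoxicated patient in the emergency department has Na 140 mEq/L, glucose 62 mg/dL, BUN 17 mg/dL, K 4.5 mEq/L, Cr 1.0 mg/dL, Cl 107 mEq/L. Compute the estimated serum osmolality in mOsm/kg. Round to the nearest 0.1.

Calculated osmolality = 2·Na + glucose/18 + BUN/2.8
= 2·140 + 62/18 + 17/2.8
= 280 + 3.44 + 6.07
= 289.51 mOsm/kg

289.5 mOsm/kg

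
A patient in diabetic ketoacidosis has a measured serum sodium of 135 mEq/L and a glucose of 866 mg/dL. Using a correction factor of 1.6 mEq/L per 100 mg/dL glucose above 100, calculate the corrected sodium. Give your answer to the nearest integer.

147 mEq/L

Corrected Na = measured Na + 1.6 · (glucose − 100)/100
= 135 + 1.6 · (866 − 100)/100
= 135 + 12.3
= 147.3 mEq/L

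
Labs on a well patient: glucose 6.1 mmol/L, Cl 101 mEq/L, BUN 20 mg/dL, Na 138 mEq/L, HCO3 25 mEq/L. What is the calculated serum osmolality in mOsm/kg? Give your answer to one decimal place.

289.2 mOsm/kg

Calculated osmolality = 2·Na + glucose + BUN/2.8
= 2·138 + 6.1 + 20/2.8
= 276 + 6.10 + 7.14
= 289.24 mOsm/kg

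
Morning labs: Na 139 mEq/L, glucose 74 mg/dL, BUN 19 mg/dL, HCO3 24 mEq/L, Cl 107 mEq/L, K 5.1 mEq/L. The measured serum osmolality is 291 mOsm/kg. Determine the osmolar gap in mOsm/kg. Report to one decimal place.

Calculated osmolality = 2·Na + glucose/18 + BUN/2.8
= 2·139 + 74/18 + 19/2.8
= 278 + 4.11 + 6.79
= 288.9 mOsm/kg ≈ 288.9 mOsm/kg
Osmolar gap = measured − calculated = 291 − 288.9 = 2.1 mOsm/kg

2.1 mOsm/kg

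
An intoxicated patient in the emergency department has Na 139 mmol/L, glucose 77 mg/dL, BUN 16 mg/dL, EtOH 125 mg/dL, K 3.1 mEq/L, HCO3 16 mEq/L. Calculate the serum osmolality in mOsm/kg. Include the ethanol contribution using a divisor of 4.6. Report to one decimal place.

Calculated osmolality = 2·Na + glucose/18 + BUN/2.8 + ethanol/4.6
= 2·139 + 77/18 + 16/2.8 + 125/4.6
= 278 + 4.28 + 5.71 + 27.17
= 315.16 mOsm/kg

315.2 mOsm/kg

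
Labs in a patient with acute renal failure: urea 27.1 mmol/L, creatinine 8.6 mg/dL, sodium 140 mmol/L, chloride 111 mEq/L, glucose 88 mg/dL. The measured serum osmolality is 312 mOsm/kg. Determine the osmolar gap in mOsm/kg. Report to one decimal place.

0.0 mOsm/kg

Calculated osmolality = 2·Na + glucose/18 + urea
= 2·140 + 88/18 + 27.1
= 280 + 4.89 + 27.10
= 311.99 mOsm/kg ≈ 312.0 mOsm/kg
Osmolar gap = measured − calculated = 312 − 312.0 = 0.0 mOsm/kg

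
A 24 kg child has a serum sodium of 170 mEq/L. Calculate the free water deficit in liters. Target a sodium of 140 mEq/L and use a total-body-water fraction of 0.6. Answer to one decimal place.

3.1 L

TBW = 0.6 · 24 = 14.4 L
Free water deficit = TBW · (Na/140 − 1)
= 14.4 · (170/140 − 1)
= 14.4 · 0.2143
= 3.09 L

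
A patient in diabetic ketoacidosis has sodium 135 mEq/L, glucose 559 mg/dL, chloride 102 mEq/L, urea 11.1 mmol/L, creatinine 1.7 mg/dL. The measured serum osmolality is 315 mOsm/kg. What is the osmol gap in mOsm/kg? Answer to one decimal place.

Calculated osmolality = 2·Na + glucose/18 + urea
= 2·135 + 559/18 + 11.1
= 270 + 31.06 + 11.10
= 312.16 mOsm/kg ≈ 312.2 mOsm/kg
Osmolar gap = measured − calculated = 315 − 312.2 = 2.8 mOsm/kg

2.8 mOsm/kg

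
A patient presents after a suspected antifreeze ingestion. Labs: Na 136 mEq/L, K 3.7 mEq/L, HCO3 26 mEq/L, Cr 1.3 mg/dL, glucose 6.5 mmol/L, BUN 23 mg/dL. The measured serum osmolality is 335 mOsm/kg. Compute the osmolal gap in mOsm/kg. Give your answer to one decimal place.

48.3 mOsm/kg

Calculated osmolality = 2·Na + glucose + BUN/2.8
= 2·136 + 6.5 + 23/2.8
= 272 + 6.50 + 8.21
= 286.71 mOsm/kg ≈ 286.7 mOsm/kg
Osmolar gap = measured − calculated = 335 − 286.7 = 48.3 mOsm/kg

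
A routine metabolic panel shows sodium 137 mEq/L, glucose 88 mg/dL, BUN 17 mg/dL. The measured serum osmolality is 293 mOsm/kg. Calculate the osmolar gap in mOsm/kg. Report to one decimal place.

8.0 mOsm/kg

Calculated osmolality = 2·Na + glucose/18 + BUN/2.8
= 2·137 + 88/18 + 17/2.8
= 274 + 4.89 + 6.07
= 284.96 mOsm/kg ≈ 285.0 mOsm/kg
Osmolar gap = measured − calculated = 293 − 285.0 = 8.0 mOsm/kg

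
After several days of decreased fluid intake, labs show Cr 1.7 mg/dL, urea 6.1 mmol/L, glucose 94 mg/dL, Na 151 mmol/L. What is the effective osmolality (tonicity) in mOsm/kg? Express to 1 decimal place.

Effective osmolality excludes urea (freely permeant across cell membranes):
2·Na + glucose/18
= 2·151 + 94/18
= 302 + 5.22
= 307.22 mOsm/kg

307.2 mOsm/kg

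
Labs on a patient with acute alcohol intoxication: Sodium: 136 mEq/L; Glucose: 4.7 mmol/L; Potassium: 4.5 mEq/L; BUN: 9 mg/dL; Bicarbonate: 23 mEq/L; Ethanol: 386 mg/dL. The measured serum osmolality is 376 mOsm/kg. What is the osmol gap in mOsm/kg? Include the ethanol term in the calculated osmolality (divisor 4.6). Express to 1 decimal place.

12.2 mOsm/kg

Calculated osmolality = 2·Na + glucose + BUN/2.8 + ethanol/4.6
= 2·136 + 4.7 + 9/2.8 + 386/4.6
= 272 + 4.70 + 3.21 + 83.91
= 363.82 mOsm/kg ≈ 363.8 mOsm/kg
Osmolar gap = measured − calculated = 376 − 363.8 = 12.2 mOsm/kg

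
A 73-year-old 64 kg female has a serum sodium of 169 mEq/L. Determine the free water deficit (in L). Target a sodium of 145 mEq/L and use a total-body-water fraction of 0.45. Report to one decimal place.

4.8 L

TBW = 0.45 · 64 = 28.8 L
Free water deficit = TBW · (Na/145 − 1)
= 28.8 · (169/145 − 1)
= 28.8 · 0.1655
= 4.77 L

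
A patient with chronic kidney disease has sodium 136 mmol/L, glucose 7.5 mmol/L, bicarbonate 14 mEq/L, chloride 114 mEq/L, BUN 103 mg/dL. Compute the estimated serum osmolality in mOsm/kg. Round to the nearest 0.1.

Calculated osmolality = 2·Na + glucose + BUN/2.8
= 2·136 + 7.5 + 103/2.8
= 272 + 7.50 + 36.79
= 316.29 mOsm/kg

316.3 mOsm/kg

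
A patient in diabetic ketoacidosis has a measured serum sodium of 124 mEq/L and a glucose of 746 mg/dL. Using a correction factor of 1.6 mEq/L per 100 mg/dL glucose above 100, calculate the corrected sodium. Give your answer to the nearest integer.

Corrected Na = measured Na + 1.6 · (glucose − 100)/100
= 124 + 1.6 · (746 − 100)/100
= 124 + 10.3
= 134.3 mEq/L

134 mEq/L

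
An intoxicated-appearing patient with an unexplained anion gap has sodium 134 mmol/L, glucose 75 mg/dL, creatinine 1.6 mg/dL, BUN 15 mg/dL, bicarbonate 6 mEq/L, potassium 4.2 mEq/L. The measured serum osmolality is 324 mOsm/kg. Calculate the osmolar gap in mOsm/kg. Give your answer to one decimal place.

46.5 mOsm/kg

Calculated osmolality = 2·Na + glucose/18 + BUN/2.8
= 2·134 + 75/18 + 15/2.8
= 268 + 4.17 + 5.36
= 277.53 mOsm/kg ≈ 277.5 mOsm/kg
Osmolar gap = measured − calculated = 324 − 277.5 = 46.5 mOsm/kg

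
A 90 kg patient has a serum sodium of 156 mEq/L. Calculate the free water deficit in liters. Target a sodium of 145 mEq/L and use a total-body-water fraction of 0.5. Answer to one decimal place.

TBW = 0.5 · 90 = 45 L
Free water deficit = TBW · (Na/145 − 1)
= 45 · (156/145 − 1)
= 45 · 0.0759
= 3.42 L

3.4 L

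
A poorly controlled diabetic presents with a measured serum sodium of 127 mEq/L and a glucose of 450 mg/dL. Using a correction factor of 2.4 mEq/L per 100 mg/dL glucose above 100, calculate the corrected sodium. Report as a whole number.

135 mEq/L

Corrected Na = measured Na + 2.4 · (glucose − 100)/100
= 127 + 2.4 · (450 − 100)/100
= 127 + 8.4
= 135.4 mEq/L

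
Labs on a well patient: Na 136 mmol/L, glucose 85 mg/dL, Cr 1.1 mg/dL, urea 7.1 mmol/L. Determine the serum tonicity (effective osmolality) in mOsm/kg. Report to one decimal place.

276.7 mOsm/kg

Effective osmolality excludes urea (freely permeant across cell membranes):
2·Na + glucose/18
= 2·136 + 85/18
= 272 + 4.72
= 276.72 mOsm/kg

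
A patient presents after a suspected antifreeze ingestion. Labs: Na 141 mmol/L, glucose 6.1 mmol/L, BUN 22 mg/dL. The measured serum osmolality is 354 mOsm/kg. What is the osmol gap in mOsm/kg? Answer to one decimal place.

Calculated osmolality = 2·Na + glucose + BUN/2.8
= 2·141 + 6.1 + 22/2.8
= 282 + 6.10 + 7.86
= 295.96 mOsm/kg ≈ 296.0 mOsm/kg
Osmolar gap = measured − calculated = 354 − 296.0 = 58.0 mOsm/kg

58.0 mOsm/kg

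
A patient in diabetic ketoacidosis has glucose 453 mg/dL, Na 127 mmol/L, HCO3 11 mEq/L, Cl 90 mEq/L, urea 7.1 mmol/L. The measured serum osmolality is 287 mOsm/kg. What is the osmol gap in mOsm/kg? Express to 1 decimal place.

0.7 mOsm/kg

Calculated osmolality = 2·Na + glucose/18 + urea
= 2·127 + 453/18 + 7.1
= 254 + 25.17 + 7.10
= 286.27 mOsm/kg ≈ 286.3 mOsm/kg
Osmolar gap = measured − calculated = 287 − 286.3 = 0.7 mOsm/kg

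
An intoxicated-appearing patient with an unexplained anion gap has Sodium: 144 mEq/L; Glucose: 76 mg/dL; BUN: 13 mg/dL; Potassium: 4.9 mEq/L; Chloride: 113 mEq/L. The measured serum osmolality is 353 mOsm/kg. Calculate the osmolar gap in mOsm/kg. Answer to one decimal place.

56.1 mOsm/kg

Calculated osmolality = 2·Na + glucose/18 + BUN/2.8
= 2·144 + 76/18 + 13/2.8
= 288 + 4.22 + 4.64
= 296.86 mOsm/kg ≈ 296.9 mOsm/kg
Osmolar gap = measured − calculated = 353 − 296.9 = 56.1 mOsm/kg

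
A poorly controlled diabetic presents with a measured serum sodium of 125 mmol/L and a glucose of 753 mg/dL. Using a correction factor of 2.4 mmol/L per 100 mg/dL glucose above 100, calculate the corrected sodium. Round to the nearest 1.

141 mmol/L

Corrected Na = measured Na + 2.4 · (glucose − 100)/100
= 125 + 2.4 · (753 − 100)/100
= 125 + 15.7
= 140.7 mmol/L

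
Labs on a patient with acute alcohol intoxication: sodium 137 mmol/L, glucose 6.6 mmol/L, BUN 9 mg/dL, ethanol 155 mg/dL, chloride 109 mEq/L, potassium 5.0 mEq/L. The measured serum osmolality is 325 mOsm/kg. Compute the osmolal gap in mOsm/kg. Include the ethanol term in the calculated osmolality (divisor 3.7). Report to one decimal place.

Calculated osmolality = 2·Na + glucose + BUN/2.8 + ethanol/3.7
= 2·137 + 6.6 + 9/2.8 + 155/3.7
= 274 + 6.60 + 3.21 + 41.89
= 325.7 mOsm/kg ≈ 325.7 mOsm/kg
Osmolar gap = measured − calculated = 325 − 325.7 = -0.7 mOsm/kg

-0.7 mOsm/kg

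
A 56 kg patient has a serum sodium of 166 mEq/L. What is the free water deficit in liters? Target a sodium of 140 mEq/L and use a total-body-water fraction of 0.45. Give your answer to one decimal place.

TBW = 0.45 · 56 = 25.2 L
Free water deficit = TBW · (Na/140 − 1)
= 25.2 · (166/140 − 1)
= 25.2 · 0.1857
= 4.68 L

4.7 L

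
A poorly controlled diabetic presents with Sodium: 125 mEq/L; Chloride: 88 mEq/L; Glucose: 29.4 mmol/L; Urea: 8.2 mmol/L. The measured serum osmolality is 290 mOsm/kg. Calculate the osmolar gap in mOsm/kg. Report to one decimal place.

Calculated osmolality = 2·Na + glucose + urea
= 2·125 + 29.4 + 8.2
= 250 + 29.40 + 8.20
= 287.6 mOsm/kg ≈ 287.6 mOsm/kg
Osmolar gap = measured − calculated = 290 − 287.6 = 2.4 mOsm/kg

2.4 mOsm/kg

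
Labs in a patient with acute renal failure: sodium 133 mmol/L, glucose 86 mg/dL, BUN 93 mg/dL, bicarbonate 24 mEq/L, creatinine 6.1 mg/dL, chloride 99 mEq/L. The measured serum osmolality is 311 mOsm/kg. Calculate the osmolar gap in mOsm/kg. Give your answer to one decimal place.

7.0 mOsm/kg

Calculated osmolality = 2·Na + glucose/18 + BUN/2.8
= 2·133 + 86/18 + 93/2.8
= 266 + 4.78 + 33.21
= 303.99 mOsm/kg ≈ 304.0 mOsm/kg
Osmolar gap = measured − calculated = 311 − 304.0 = 7.0 mOsm/kg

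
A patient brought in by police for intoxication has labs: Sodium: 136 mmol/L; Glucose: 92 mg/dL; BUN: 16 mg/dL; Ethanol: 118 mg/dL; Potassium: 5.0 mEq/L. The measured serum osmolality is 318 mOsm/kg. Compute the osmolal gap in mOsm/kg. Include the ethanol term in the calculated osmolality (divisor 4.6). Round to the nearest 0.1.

Calculated osmolality = 2·Na + glucose/18 + BUN/2.8 + ethanol/4.6
= 2·136 + 92/18 + 16/2.8 + 118/4.6
= 272 + 5.11 + 5.71 + 25.65
= 308.47 mOsm/kg ≈ 308.5 mOsm/kg
Osmolar gap = measured − calculated = 318 − 308.5 = 9.5 mOsm/kg

9.5 mOsm/kg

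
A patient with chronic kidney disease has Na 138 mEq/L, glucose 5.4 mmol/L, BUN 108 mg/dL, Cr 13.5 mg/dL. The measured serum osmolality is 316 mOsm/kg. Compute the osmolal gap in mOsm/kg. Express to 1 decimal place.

-4.0 mOsm/kg

Calculated osmolality = 2·Na + glucose + BUN/2.8
= 2·138 + 5.4 + 108/2.8
= 276 + 5.40 + 38.57
= 319.97 mOsm/kg ≈ 320.0 mOsm/kg
Osmolar gap = measured − calculated = 316 − 320.0 = -4.0 mOsm/kg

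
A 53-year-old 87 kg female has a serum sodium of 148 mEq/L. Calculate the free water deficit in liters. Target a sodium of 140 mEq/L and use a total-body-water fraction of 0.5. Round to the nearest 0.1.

2.5 L

TBW = 0.5 · 87 = 43.5 L
Free water deficit = TBW · (Na/140 − 1)
= 43.5 · (148/140 − 1)
= 43.5 · 0.0571
= 2.48 L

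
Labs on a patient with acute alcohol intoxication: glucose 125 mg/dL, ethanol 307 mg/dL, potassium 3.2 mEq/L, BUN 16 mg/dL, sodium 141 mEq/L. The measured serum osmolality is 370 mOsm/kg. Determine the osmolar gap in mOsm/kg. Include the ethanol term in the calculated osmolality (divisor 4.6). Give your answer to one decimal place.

8.6 mOsm/kg

Calculated osmolality = 2·Na + glucose/18 + BUN/2.8 + ethanol/4.6
= 2·141 + 125/18 + 16/2.8 + 307/4.6
= 282 + 6.94 + 5.71 + 66.74
= 361.39 mOsm/kg ≈ 361.4 mOsm/kg
Osmolar gap = measured − calculated = 370 − 361.4 = 8.6 mOsm/kg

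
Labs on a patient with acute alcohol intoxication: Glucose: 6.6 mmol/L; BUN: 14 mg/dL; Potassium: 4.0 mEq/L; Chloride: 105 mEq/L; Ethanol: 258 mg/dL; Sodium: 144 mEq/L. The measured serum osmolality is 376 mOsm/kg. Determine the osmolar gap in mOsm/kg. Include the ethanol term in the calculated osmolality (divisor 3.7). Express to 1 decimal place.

6.7 mOsm/kg

Calculated osmolality = 2·Na + glucose + BUN/2.8 + ethanol/3.7
= 2·144 + 6.6 + 14/2.8 + 258/3.7
= 288 + 6.60 + 5 + 69.73
= 369.33 mOsm/kg ≈ 369.3 mOsm/kg
Osmolar gap = measured − calculated = 376 − 369.3 = 6.7 mOsm/kg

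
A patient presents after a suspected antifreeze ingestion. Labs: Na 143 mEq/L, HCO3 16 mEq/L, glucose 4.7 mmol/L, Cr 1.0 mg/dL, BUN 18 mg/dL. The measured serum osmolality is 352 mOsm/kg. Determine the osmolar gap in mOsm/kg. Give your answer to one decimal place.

Calculated osmolality = 2·Na + glucose + BUN/2.8
= 2·143 + 4.7 + 18/2.8
= 286 + 4.70 + 6.43
= 297.13 mOsm/kg ≈ 297.1 mOsm/kg
Osmolar gap = measured − calculated = 352 − 297.1 = 54.9 mOsm/kg

54.9 mOsm/kg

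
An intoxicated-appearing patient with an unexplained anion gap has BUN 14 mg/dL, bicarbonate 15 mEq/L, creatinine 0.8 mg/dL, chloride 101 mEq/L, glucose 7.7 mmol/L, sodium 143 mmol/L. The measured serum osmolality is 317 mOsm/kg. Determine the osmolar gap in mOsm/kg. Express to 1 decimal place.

18.3 mOsm/kg

Calculated osmolality = 2·Na + glucose + BUN/2.8
= 2·143 + 7.7 + 14/2.8
= 286 + 7.70 + 5
= 298.7 mOsm/kg ≈ 298.7 mOsm/kg
Osmolar gap = measured − calculated = 317 − 298.7 = 18.3 mOsm/kg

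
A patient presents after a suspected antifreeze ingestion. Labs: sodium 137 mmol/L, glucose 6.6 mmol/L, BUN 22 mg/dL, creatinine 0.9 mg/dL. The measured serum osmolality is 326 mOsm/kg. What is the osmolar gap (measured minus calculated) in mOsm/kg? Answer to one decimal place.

Calculated osmolality = 2·Na + glucose + BUN/2.8
= 2·137 + 6.6 + 22/2.8
= 274 + 6.60 + 7.86
= 288.46 mOsm/kg ≈ 288.5 mOsm/kg
Osmolar gap = measured − calculated = 326 − 288.5 = 37.5 mOsm/kg

37.5 mOsm/kg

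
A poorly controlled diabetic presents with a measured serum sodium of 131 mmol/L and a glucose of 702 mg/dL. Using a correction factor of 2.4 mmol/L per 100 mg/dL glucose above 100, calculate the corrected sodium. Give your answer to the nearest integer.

Corrected Na = measured Na + 2.4 · (glucose − 100)/100
= 131 + 2.4 · (702 − 100)/100
= 131 + 14.4
= 145.4 mmol/L

145 mmol/L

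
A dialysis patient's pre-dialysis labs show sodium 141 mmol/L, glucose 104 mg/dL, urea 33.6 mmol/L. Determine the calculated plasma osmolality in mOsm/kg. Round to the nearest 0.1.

Calculated osmolality = 2·Na + glucose/18 + urea
= 2·141 + 104/18 + 33.6
= 282 + 5.78 + 33.60
= 321.38 mOsm/kg

321.4 mOsm/kg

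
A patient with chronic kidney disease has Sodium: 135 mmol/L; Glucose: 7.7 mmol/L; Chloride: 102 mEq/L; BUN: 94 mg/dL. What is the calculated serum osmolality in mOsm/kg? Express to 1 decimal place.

Calculated osmolality = 2·Na + glucose + BUN/2.8
= 2·135 + 7.7 + 94/2.8
= 270 + 7.70 + 33.57
= 311.27 mOsm/kg

311.3 mOsm/kg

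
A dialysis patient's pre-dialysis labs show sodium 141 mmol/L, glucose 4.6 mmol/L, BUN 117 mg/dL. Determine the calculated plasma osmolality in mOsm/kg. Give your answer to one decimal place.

Calculated osmolality = 2·Na + glucose + BUN/2.8
= 2·141 + 4.6 + 117/2.8
= 282 + 4.60 + 41.79
= 328.39 mOsm/kg

328.4 mOsm/kg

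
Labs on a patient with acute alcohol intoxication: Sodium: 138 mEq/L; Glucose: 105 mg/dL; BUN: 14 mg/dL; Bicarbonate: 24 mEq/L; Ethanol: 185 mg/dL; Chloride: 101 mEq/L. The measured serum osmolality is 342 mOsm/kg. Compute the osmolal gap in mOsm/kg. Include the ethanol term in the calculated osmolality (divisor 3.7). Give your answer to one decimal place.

Calculated osmolality = 2·Na + glucose/18 + BUN/2.8 + ethanol/3.7
= 2·138 + 105/18 + 14/2.8 + 185/3.7
= 276 + 5.83 + 5 + 50
= 336.83 mOsm/kg ≈ 336.8 mOsm/kg
Osmolar gap = measured − calculated = 342 − 336.8 = 5.2 mOsm/kg

5.2 mOsm/kg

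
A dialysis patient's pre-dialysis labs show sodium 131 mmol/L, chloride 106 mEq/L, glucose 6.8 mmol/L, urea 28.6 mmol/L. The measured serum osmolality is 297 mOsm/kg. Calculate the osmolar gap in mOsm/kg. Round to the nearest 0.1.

Calculated osmolality = 2·Na + glucose + urea
= 2·131 + 6.8 + 28.6
= 262 + 6.80 + 28.60
= 297.4 mOsm/kg ≈ 297.4 mOsm/kg
Osmolar gap = measured − calculated = 297 − 297.4 = -0.4 mOsm/kg

-0.4 mOsm/kg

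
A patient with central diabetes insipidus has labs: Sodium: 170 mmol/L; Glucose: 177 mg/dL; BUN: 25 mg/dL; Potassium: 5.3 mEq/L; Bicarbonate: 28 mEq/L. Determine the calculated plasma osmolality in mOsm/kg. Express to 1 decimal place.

358.8 mOsm/kg

Calculated osmolality = 2·Na + glucose/18 + BUN/2.8
= 2·170 + 177/18 + 25/2.8
= 340 + 9.83 + 8.93
= 358.76 mOsm/kg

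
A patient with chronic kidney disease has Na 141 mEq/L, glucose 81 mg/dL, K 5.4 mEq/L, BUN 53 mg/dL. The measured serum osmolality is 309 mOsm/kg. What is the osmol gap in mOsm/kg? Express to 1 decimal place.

3.6 mOsm/kg

Calculated osmolality = 2·Na + glucose/18 + BUN/2.8
= 2·141 + 81/18 + 53/2.8
= 282 + 4.50 + 18.93
= 305.43 mOsm/kg ≈ 305.4 mOsm/kg
Osmolar gap = measured − calculated = 309 − 305.4 = 3.6 mOsm/kg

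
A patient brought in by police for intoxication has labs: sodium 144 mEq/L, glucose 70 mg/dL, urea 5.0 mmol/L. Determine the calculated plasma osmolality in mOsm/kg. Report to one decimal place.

Calculated osmolality = 2·Na + glucose/18 + urea
= 2·144 + 70/18 + 5
= 288 + 3.89 + 5
= 296.89 mOsm/kg

296.9 mOsm/kg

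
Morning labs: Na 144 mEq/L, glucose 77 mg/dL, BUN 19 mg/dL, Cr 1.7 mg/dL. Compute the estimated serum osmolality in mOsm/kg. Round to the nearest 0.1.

Calculated osmolality = 2·Na + glucose/18 + BUN/2.8
= 2·144 + 77/18 + 19/2.8
= 288 + 4.28 + 6.79
= 299.07 mOsm/kg

299.1 mOsm/kg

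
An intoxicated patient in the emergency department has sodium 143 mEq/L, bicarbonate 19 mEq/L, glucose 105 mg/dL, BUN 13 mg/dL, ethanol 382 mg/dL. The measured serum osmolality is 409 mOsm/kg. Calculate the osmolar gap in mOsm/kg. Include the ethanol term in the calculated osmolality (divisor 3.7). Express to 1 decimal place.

Calculated osmolality = 2·Na + glucose/18 + BUN/2.8 + ethanol/3.7
= 2·143 + 105/18 + 13/2.8 + 382/3.7
= 286 + 5.83 + 4.64 + 103.24
= 399.71 mOsm/kg ≈ 399.7 mOsm/kg
Osmolar gap = measured − calculated = 409 − 399.7 = 9.3 mOsm/kg

9.3 mOsm/kg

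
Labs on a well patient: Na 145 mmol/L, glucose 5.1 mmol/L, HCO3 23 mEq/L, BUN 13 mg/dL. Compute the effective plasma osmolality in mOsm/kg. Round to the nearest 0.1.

Effective osmolality excludes urea (freely permeant across cell membranes):
2·Na + glucose
= 2·145 + 5.1
= 290 + 5.1
= 295.1 mOsm/kg

295.1 mOsm/kg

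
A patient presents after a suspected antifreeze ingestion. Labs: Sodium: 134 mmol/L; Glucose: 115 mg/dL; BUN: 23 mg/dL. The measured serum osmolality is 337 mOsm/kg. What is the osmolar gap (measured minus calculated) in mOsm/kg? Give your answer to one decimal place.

Calculated osmolality = 2·Na + glucose/18 + BUN/2.8
= 2·134 + 115/18 + 23/2.8
= 268 + 6.39 + 8.21
= 282.6 mOsm/kg ≈ 282.6 mOsm/kg
Osmolar gap = measured − calculated = 337 − 282.6 = 54.4 mOsm/kg

54.4 mOsm/kg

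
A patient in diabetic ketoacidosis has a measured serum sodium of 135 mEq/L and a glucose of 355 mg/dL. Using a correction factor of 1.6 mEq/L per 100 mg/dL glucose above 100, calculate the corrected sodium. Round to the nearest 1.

139 mEq/L

Corrected Na = measured Na + 1.6 · (glucose − 100)/100
= 135 + 1.6 · (355 − 100)/100
= 135 + 4.1
= 139.1 mEq/L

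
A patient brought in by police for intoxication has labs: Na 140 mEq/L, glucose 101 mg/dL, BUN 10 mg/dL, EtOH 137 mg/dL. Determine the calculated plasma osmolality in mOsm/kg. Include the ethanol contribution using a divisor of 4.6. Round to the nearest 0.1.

Calculated osmolality = 2·Na + glucose/18 + BUN/2.8 + ethanol/4.6
= 2·140 + 101/18 + 10/2.8 + 137/4.6
= 280 + 5.61 + 3.57 + 29.78
= 318.96 mOsm/kg

319.0 mOsm/kg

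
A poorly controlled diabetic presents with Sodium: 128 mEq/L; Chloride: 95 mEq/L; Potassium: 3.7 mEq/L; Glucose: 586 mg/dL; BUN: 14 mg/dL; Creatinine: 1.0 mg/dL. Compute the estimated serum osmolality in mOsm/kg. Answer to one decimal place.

Calculated osmolality = 2·Na + glucose/18 + BUN/2.8
= 2·128 + 586/18 + 14/2.8
= 256 + 32.56 + 5
= 293.56 mOsm/kg

293.6 mOsm/kg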